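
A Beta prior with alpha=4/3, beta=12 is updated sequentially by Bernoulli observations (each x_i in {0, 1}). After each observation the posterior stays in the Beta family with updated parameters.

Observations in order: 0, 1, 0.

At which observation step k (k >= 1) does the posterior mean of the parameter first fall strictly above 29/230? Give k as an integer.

obs 1: x=0 → posterior Beta(4/3, 13)
obs 2: x=1 → posterior Beta(7/3, 13)
obs 3: x=0 → posterior Beta(7/3, 14)

k = 2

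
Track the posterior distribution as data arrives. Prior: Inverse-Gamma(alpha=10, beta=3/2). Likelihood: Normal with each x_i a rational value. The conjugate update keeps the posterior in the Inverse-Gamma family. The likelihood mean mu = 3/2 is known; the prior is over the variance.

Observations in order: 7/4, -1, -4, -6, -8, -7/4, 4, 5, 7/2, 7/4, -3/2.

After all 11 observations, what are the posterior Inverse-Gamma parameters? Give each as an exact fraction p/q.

obs 1: x=7/4 → posterior Inverse-Gamma(21/2, 49/32)
obs 2: x=-1 → posterior Inverse-Gamma(11, 149/32)
obs 3: x=-4 → posterior Inverse-Gamma(23/2, 633/32)
obs 4: x=-6 → posterior Inverse-Gamma(12, 1533/32)
obs 5: x=-8 → posterior Inverse-Gamma(25/2, 2977/32)
obs 6: x=-7/4 → posterior Inverse-Gamma(13, 1573/16)
obs 7: x=4 → posterior Inverse-Gamma(27/2, 1623/16)
obs 8: x=5 → posterior Inverse-Gamma(14, 1721/16)
obs 9: x=7/2 → posterior Inverse-Gamma(29/2, 1753/16)
obs 10: x=7/4 → posterior Inverse-Gamma(15, 3507/32)
obs 11: x=-3/2 → posterior Inverse-Gamma(31/2, 3651/32)

alpha=31/2, beta=3651/32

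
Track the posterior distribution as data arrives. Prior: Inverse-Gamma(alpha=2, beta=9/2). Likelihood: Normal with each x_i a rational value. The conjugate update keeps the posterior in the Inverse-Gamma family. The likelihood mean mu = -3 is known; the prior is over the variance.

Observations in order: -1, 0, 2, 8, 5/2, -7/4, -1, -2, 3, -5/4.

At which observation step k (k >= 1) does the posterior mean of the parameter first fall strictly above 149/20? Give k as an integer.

k = 3

obs 1: x=-1 → posterior Inverse-Gamma(5/2, 13/2)
obs 2: x=0 → posterior Inverse-Gamma(3, 11)
obs 3: x=2 → posterior Inverse-Gamma(7/2, 47/2)
obs 4: x=8 → posterior Inverse-Gamma(4, 84)
obs 5: x=5/2 → posterior Inverse-Gamma(9/2, 793/8)
obs 6: x=-7/4 → posterior Inverse-Gamma(5, 3197/32)
obs 7: x=-1 → posterior Inverse-Gamma(11/2, 3261/32)
obs 8: x=-2 → posterior Inverse-Gamma(6, 3277/32)
obs 9: x=3 → posterior Inverse-Gamma(13/2, 3853/32)
obs 10: x=-5/4 → posterior Inverse-Gamma(7, 1951/16)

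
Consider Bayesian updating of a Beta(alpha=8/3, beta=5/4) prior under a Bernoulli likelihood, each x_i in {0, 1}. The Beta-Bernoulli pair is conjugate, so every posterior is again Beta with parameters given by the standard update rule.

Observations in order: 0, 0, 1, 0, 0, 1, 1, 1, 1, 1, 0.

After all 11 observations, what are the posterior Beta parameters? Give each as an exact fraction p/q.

obs 1: x=0 → posterior Beta(8/3, 9/4)
obs 2: x=0 → posterior Beta(8/3, 13/4)
obs 3: x=1 → posterior Beta(11/3, 13/4)
obs 4: x=0 → posterior Beta(11/3, 17/4)
obs 5: x=0 → posterior Beta(11/3, 21/4)
obs 6: x=1 → posterior Beta(14/3, 21/4)
obs 7: x=1 → posterior Beta(17/3, 21/4)
obs 8: x=1 → posterior Beta(20/3, 21/4)
obs 9: x=1 → posterior Beta(23/3, 21/4)
obs 10: x=1 → posterior Beta(26/3, 21/4)
obs 11: x=0 → posterior Beta(26/3, 25/4)

alpha=26/3, beta=25/4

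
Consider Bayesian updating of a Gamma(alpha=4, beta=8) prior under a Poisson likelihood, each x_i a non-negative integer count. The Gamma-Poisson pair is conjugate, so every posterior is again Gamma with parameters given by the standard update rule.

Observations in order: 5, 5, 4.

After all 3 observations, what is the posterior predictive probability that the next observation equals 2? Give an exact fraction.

105638428956352398139/425973332494163902464

obs 1: x=5 → posterior Gamma(9, 9)
obs 2: x=5 → posterior Gamma(14, 10)
obs 3: x=4 → posterior Gamma(18, 11)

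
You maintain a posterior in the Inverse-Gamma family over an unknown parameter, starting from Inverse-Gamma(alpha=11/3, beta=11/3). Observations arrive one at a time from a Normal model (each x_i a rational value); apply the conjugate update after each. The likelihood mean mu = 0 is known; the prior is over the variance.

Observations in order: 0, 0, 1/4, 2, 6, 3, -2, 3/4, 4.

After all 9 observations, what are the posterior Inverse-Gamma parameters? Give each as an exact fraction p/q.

alpha=49/6, beta=1847/48

obs 1: x=0 → posterior Inverse-Gamma(25/6, 11/3)
obs 2: x=0 → posterior Inverse-Gamma(14/3, 11/3)
obs 3: x=1/4 → posterior Inverse-Gamma(31/6, 355/96)
obs 4: x=2 → posterior Inverse-Gamma(17/3, 547/96)
obs 5: x=6 → posterior Inverse-Gamma(37/6, 2275/96)
obs 6: x=3 → posterior Inverse-Gamma(20/3, 2707/96)
obs 7: x=-2 → posterior Inverse-Gamma(43/6, 2899/96)
obs 8: x=3/4 → posterior Inverse-Gamma(23/3, 1463/48)
obs 9: x=4 → posterior Inverse-Gamma(49/6, 1847/48)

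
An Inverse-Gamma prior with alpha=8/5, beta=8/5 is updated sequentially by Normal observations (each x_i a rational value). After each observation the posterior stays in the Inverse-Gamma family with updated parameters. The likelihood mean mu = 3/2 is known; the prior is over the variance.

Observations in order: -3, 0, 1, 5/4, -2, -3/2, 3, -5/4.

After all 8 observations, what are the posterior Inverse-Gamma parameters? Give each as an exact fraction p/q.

obs 1: x=-3 → posterior Inverse-Gamma(21/10, 469/40)
obs 2: x=0 → posterior Inverse-Gamma(13/5, 257/20)
obs 3: x=1 → posterior Inverse-Gamma(31/10, 519/40)
obs 4: x=5/4 → posterior Inverse-Gamma(18/5, 2081/160)
obs 5: x=-2 → posterior Inverse-Gamma(41/10, 3061/160)
obs 6: x=-3/2 → posterior Inverse-Gamma(23/5, 3781/160)
obs 7: x=3 → posterior Inverse-Gamma(51/10, 3961/160)
obs 8: x=-5/4 → posterior Inverse-Gamma(28/5, 2283/80)

alpha=28/5, beta=2283/80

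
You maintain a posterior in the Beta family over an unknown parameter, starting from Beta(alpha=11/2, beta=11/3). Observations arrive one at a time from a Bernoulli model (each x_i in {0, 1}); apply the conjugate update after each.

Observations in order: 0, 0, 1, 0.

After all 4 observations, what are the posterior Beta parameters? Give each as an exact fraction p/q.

obs 1: x=0 → posterior Beta(11/2, 14/3)
obs 2: x=0 → posterior Beta(11/2, 17/3)
obs 3: x=1 → posterior Beta(13/2, 17/3)
obs 4: x=0 → posterior Beta(13/2, 20/3)

alpha=13/2, beta=20/3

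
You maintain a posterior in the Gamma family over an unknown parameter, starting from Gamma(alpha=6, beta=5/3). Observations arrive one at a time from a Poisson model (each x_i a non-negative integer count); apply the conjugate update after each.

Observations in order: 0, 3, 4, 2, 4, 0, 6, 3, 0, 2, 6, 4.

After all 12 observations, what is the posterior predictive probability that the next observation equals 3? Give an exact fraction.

1257679360947912838784162282710362211906665417002760189637255366190745/5826061998751733106946606844239704646267556353751725986633286835765248

obs 1: x=0 → posterior Gamma(6, 8/3)
obs 2: x=3 → posterior Gamma(9, 11/3)
obs 3: x=4 → posterior Gamma(13, 14/3)
obs 4: x=2 → posterior Gamma(15, 17/3)
obs 5: x=4 → posterior Gamma(19, 20/3)
obs 6: x=0 → posterior Gamma(19, 23/3)
obs 7: x=6 → posterior Gamma(25, 26/3)
obs 8: x=3 → posterior Gamma(28, 29/3)
obs 9: x=0 → posterior Gamma(28, 32/3)
obs 10: x=2 → posterior Gamma(30, 35/3)
obs 11: x=6 → posterior Gamma(36, 38/3)
obs 12: x=4 → posterior Gamma(40, 41/3)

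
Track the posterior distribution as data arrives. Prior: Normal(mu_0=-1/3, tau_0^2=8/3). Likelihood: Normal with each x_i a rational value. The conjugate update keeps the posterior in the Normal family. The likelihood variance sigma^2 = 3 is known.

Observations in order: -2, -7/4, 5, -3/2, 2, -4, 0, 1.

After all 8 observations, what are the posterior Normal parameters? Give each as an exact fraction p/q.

obs 1: x=-2 → posterior Normal(-19/17, 24/17)
obs 2: x=-7/4 → posterior Normal(-33/25, 24/25)
obs 3: x=5 → posterior Normal(7/33, 8/11)
obs 4: x=-3/2 → posterior Normal(-5/41, 24/41)
obs 5: x=2 → posterior Normal(11/49, 24/49)
obs 6: x=-4 → posterior Normal(-7/19, 8/19)
obs 7: x=0 → posterior Normal(-21/65, 24/65)
obs 8: x=1 → posterior Normal(-13/73, 24/73)

mu_0=-13/73, tau_0^2=24/73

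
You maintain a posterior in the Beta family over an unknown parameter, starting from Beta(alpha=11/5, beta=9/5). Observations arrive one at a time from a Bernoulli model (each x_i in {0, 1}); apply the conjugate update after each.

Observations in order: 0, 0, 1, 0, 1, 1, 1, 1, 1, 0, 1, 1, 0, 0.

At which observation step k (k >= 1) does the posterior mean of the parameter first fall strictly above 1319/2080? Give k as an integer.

obs 1: x=0 → posterior Beta(11/5, 14/5)
obs 2: x=0 → posterior Beta(11/5, 19/5)
obs 3: x=1 → posterior Beta(16/5, 19/5)
obs 4: x=0 → posterior Beta(16/5, 24/5)
obs 5: x=1 → posterior Beta(21/5, 24/5)
obs 6: x=1 → posterior Beta(26/5, 24/5)
obs 7: x=1 → posterior Beta(31/5, 24/5)
obs 8: x=1 → posterior Beta(36/5, 24/5)
obs 9: x=1 → posterior Beta(41/5, 24/5)
obs 10: x=0 → posterior Beta(41/5, 29/5)
obs 11: x=1 → posterior Beta(46/5, 29/5)
obs 12: x=1 → posterior Beta(51/5, 29/5)
obs 13: x=0 → posterior Beta(51/5, 34/5)
obs 14: x=0 → posterior Beta(51/5, 39/5)

k = 12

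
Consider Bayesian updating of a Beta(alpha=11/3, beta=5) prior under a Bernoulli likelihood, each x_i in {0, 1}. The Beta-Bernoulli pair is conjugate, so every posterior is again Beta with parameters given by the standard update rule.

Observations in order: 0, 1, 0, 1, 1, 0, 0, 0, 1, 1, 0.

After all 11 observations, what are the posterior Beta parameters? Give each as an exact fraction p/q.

alpha=26/3, beta=11

obs 1: x=0 → posterior Beta(11/3, 6)
obs 2: x=1 → posterior Beta(14/3, 6)
obs 3: x=0 → posterior Beta(14/3, 7)
obs 4: x=1 → posterior Beta(17/3, 7)
obs 5: x=1 → posterior Beta(20/3, 7)
obs 6: x=0 → posterior Beta(20/3, 8)
obs 7: x=0 → posterior Beta(20/3, 9)
obs 8: x=0 → posterior Beta(20/3, 10)
obs 9: x=1 → posterior Beta(23/3, 10)
obs 10: x=1 → posterior Beta(26/3, 10)
obs 11: x=0 → posterior Beta(26/3, 11)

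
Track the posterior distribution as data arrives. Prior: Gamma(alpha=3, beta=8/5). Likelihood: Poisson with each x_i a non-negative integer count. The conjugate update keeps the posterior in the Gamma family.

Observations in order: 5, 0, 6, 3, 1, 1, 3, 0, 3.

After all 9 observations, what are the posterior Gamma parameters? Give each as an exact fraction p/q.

alpha=25, beta=53/5

obs 1: x=5 → posterior Gamma(8, 13/5)
obs 2: x=0 → posterior Gamma(8, 18/5)
obs 3: x=6 → posterior Gamma(14, 23/5)
obs 4: x=3 → posterior Gamma(17, 28/5)
obs 5: x=1 → posterior Gamma(18, 33/5)
obs 6: x=1 → posterior Gamma(19, 38/5)
obs 7: x=3 → posterior Gamma(22, 43/5)
obs 8: x=0 → posterior Gamma(22, 48/5)
obs 9: x=3 → posterior Gamma(25, 53/5)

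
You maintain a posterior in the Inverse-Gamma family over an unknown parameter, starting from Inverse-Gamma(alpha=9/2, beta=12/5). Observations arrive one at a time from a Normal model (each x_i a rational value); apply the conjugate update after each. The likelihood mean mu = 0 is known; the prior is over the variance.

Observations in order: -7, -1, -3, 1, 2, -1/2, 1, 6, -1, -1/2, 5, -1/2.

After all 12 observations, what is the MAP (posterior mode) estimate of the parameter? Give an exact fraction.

2651/460

obs 1: x=-7 → posterior Inverse-Gamma(5, 269/10)
obs 2: x=-1 → posterior Inverse-Gamma(11/2, 137/5)
obs 3: x=-3 → posterior Inverse-Gamma(6, 319/10)
obs 4: x=1 → posterior Inverse-Gamma(13/2, 162/5)
obs 5: x=2 → posterior Inverse-Gamma(7, 172/5)
obs 6: x=-1/2 → posterior Inverse-Gamma(15/2, 1381/40)
obs 7: x=1 → posterior Inverse-Gamma(8, 1401/40)
obs 8: x=6 → posterior Inverse-Gamma(17/2, 2121/40)
obs 9: x=-1 → posterior Inverse-Gamma(9, 2141/40)
obs 10: x=-1/2 → posterior Inverse-Gamma(19/2, 1073/20)
obs 11: x=5 → posterior Inverse-Gamma(10, 1323/20)
obs 12: x=-1/2 → posterior Inverse-Gamma(21/2, 2651/40)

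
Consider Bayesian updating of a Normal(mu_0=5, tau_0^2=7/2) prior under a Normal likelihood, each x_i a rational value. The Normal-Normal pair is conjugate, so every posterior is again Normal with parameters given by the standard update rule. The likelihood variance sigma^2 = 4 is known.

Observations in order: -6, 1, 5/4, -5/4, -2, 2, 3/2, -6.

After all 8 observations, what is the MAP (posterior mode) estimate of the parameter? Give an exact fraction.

obs 1: x=-6 → posterior Normal(-2/15, 28/15)
obs 2: x=1 → posterior Normal(5/22, 14/11)
obs 3: x=5/4 → posterior Normal(55/116, 28/29)
obs 4: x=-5/4 → posterior Normal(5/36, 7/9)
obs 5: x=-2 → posterior Normal(-9/43, 28/43)
obs 6: x=2 → posterior Normal(1/10, 14/25)
obs 7: x=3/2 → posterior Normal(31/114, 28/57)
obs 8: x=-6 → posterior Normal(-53/128, 7/16)

-53/128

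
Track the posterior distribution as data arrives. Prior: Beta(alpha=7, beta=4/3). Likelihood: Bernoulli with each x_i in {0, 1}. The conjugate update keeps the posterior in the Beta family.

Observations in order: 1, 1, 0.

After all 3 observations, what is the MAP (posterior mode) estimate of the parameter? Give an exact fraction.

obs 1: x=1 → posterior Beta(8, 4/3)
obs 2: x=1 → posterior Beta(9, 4/3)
obs 3: x=0 → posterior Beta(9, 7/3)

6/7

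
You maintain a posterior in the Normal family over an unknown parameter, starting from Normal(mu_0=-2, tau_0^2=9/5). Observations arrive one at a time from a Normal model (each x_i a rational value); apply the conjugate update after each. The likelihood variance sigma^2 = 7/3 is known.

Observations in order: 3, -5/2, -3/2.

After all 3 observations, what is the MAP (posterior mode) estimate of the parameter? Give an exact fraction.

-97/116

obs 1: x=3 → posterior Normal(11/62, 63/62)
obs 2: x=-5/2 → posterior Normal(-113/178, 63/89)
obs 3: x=-3/2 → posterior Normal(-97/116, 63/116)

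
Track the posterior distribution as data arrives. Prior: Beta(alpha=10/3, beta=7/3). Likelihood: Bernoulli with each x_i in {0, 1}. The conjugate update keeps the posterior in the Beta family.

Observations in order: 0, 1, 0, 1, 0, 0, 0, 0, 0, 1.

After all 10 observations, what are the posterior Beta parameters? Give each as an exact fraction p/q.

obs 1: x=0 → posterior Beta(10/3, 10/3)
obs 2: x=1 → posterior Beta(13/3, 10/3)
obs 3: x=0 → posterior Beta(13/3, 13/3)
obs 4: x=1 → posterior Beta(16/3, 13/3)
obs 5: x=0 → posterior Beta(16/3, 16/3)
obs 6: x=0 → posterior Beta(16/3, 19/3)
obs 7: x=0 → posterior Beta(16/3, 22/3)
obs 8: x=0 → posterior Beta(16/3, 25/3)
obs 9: x=0 → posterior Beta(16/3, 28/3)
obs 10: x=1 → posterior Beta(19/3, 28/3)

alpha=19/3, beta=28/3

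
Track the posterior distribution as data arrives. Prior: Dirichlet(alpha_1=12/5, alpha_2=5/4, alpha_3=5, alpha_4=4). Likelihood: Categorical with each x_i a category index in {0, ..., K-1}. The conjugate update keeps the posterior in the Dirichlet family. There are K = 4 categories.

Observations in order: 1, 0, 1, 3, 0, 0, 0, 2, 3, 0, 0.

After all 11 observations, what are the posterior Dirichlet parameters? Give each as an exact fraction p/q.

alpha_1=42/5, alpha_2=13/4, alpha_3=6, alpha_4=6

obs 1: x=1 → posterior Dirichlet(12/5, 9/4, 5, 4)
obs 2: x=0 → posterior Dirichlet(17/5, 9/4, 5, 4)
obs 3: x=1 → posterior Dirichlet(17/5, 13/4, 5, 4)
obs 4: x=3 → posterior Dirichlet(17/5, 13/4, 5, 5)
obs 5: x=0 → posterior Dirichlet(22/5, 13/4, 5, 5)
obs 6: x=0 → posterior Dirichlet(27/5, 13/4, 5, 5)
obs 7: x=0 → posterior Dirichlet(32/5, 13/4, 5, 5)
obs 8: x=2 → posterior Dirichlet(32/5, 13/4, 6, 5)
obs 9: x=3 → posterior Dirichlet(32/5, 13/4, 6, 6)
obs 10: x=0 → posterior Dirichlet(37/5, 13/4, 6, 6)
obs 11: x=0 → posterior Dirichlet(42/5, 13/4, 6, 6)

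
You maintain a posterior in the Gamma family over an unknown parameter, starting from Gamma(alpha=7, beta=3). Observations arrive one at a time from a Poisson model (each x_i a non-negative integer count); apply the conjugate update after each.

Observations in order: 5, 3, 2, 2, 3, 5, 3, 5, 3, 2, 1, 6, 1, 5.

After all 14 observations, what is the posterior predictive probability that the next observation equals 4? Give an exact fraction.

3338331282864646488167945454806145096276861659893575549852720117596485/19736052228807988194997231645899399052500495522364054175325333567307776

obs 1: x=5 → posterior Gamma(12, 4)
obs 2: x=3 → posterior Gamma(15, 5)
obs 3: x=2 → posterior Gamma(17, 6)
obs 4: x=2 → posterior Gamma(19, 7)
obs 5: x=3 → posterior Gamma(22, 8)
obs 6: x=5 → posterior Gamma(27, 9)
obs 7: x=3 → posterior Gamma(30, 10)
obs 8: x=5 → posterior Gamma(35, 11)
obs 9: x=3 → posterior Gamma(38, 12)
obs 10: x=2 → posterior Gamma(40, 13)
obs 11: x=1 → posterior Gamma(41, 14)
obs 12: x=6 → posterior Gamma(47, 15)
obs 13: x=1 → posterior Gamma(48, 16)
obs 14: x=5 → posterior Gamma(53, 17)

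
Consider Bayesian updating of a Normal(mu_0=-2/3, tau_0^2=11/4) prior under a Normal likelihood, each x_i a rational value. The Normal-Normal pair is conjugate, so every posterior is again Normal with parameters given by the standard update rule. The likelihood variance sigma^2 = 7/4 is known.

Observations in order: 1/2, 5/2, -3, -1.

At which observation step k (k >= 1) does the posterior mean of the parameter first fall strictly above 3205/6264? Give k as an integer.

k = 2

obs 1: x=1/2 → posterior Normal(5/108, 77/72)
obs 2: x=5/2 → posterior Normal(85/87, 77/116)
obs 3: x=-3 → posterior Normal(-7/60, 77/160)
obs 4: x=-1 → posterior Normal(-47/153, 77/204)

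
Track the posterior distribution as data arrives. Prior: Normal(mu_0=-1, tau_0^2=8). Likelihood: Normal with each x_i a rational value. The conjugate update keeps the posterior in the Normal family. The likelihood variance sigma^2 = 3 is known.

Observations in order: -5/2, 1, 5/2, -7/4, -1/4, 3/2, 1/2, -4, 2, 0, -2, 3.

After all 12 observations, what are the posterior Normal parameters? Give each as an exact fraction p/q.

obs 1: x=-5/2 → posterior Normal(-23/11, 24/11)
obs 2: x=1 → posterior Normal(-15/19, 24/19)
obs 3: x=5/2 → posterior Normal(5/27, 8/9)
obs 4: x=-7/4 → posterior Normal(-9/35, 24/35)
obs 5: x=-1/4 → posterior Normal(-11/43, 24/43)
obs 6: x=3/2 → posterior Normal(1/51, 8/17)
obs 7: x=1/2 → posterior Normal(5/59, 24/59)
obs 8: x=-4 → posterior Normal(-27/67, 24/67)
obs 9: x=2 → posterior Normal(-11/75, 8/25)
obs 10: x=0 → posterior Normal(-11/83, 24/83)
obs 11: x=-2 → posterior Normal(-27/91, 24/91)
obs 12: x=3 → posterior Normal(-1/33, 8/33)

mu_0=-1/33, tau_0^2=8/33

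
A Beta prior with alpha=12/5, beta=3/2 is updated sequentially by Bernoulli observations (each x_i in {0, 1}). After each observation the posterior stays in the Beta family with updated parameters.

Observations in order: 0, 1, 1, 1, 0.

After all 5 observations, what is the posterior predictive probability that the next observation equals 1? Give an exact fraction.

obs 1: x=0 → posterior Beta(12/5, 5/2)
obs 2: x=1 → posterior Beta(17/5, 5/2)
obs 3: x=1 → posterior Beta(22/5, 5/2)
obs 4: x=1 → posterior Beta(27/5, 5/2)
obs 5: x=0 → posterior Beta(27/5, 7/2)

54/89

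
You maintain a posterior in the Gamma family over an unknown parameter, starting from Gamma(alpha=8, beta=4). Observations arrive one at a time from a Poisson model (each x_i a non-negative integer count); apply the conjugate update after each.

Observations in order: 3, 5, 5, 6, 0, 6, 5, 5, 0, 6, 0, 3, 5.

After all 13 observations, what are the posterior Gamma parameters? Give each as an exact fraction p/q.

obs 1: x=3 → posterior Gamma(11, 5)
obs 2: x=5 → posterior Gamma(16, 6)
obs 3: x=5 → posterior Gamma(21, 7)
obs 4: x=6 → posterior Gamma(27, 8)
obs 5: x=0 → posterior Gamma(27, 9)
obs 6: x=6 → posterior Gamma(33, 10)
obs 7: x=5 → posterior Gamma(38, 11)
obs 8: x=5 → posterior Gamma(43, 12)
obs 9: x=0 → posterior Gamma(43, 13)
obs 10: x=6 → posterior Gamma(49, 14)
obs 11: x=0 → posterior Gamma(49, 15)
obs 12: x=3 → posterior Gamma(52, 16)
obs 13: x=5 → posterior Gamma(57, 17)

alpha=57, beta=17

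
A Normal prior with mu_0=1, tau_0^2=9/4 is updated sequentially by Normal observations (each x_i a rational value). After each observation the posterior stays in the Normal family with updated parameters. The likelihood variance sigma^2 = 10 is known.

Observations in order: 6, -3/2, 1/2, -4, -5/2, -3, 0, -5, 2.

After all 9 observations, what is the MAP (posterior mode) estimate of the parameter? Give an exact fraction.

obs 1: x=6 → posterior Normal(94/49, 90/49)
obs 2: x=-3/2 → posterior Normal(161/116, 45/29)
obs 3: x=1/2 → posterior Normal(85/67, 90/67)
obs 4: x=-4 → posterior Normal(49/76, 45/38)
obs 5: x=-5/2 → posterior Normal(53/170, 18/17)
obs 6: x=-3 → posterior Normal(-1/188, 45/47)
obs 7: x=0 → posterior Normal(-1/206, 90/103)
obs 8: x=-5 → posterior Normal(-13/32, 45/56)
obs 9: x=2 → posterior Normal(-5/22, 90/121)

-5/22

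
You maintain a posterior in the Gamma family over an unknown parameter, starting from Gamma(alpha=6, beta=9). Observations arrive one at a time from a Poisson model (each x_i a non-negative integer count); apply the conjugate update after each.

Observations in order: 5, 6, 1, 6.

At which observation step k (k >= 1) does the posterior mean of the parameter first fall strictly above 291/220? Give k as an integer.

k = 2

obs 1: x=5 → posterior Gamma(11, 10)
obs 2: x=6 → posterior Gamma(17, 11)
obs 3: x=1 → posterior Gamma(18, 12)
obs 4: x=6 → posterior Gamma(24, 13)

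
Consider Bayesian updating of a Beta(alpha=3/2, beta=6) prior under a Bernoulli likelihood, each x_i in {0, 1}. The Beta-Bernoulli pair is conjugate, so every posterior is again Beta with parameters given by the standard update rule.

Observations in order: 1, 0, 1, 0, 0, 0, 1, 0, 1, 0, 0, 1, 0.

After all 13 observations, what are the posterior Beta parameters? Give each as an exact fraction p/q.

alpha=13/2, beta=14

obs 1: x=1 → posterior Beta(5/2, 6)
obs 2: x=0 → posterior Beta(5/2, 7)
obs 3: x=1 → posterior Beta(7/2, 7)
obs 4: x=0 → posterior Beta(7/2, 8)
obs 5: x=0 → posterior Beta(7/2, 9)
obs 6: x=0 → posterior Beta(7/2, 10)
obs 7: x=1 → posterior Beta(9/2, 10)
obs 8: x=0 → posterior Beta(9/2, 11)
obs 9: x=1 → posterior Beta(11/2, 11)
obs 10: x=0 → posterior Beta(11/2, 12)
obs 11: x=0 → posterior Beta(11/2, 13)
obs 12: x=1 → posterior Beta(13/2, 13)
obs 13: x=0 → posterior Beta(13/2, 14)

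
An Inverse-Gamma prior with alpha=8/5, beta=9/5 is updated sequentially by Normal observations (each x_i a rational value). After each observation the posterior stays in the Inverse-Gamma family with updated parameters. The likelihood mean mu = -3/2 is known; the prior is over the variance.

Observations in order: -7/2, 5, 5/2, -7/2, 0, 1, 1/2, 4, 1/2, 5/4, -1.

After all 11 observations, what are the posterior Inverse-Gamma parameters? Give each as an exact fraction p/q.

alpha=71/10, beta=9953/160

obs 1: x=-7/2 → posterior Inverse-Gamma(21/10, 19/5)
obs 2: x=5 → posterior Inverse-Gamma(13/5, 997/40)
obs 3: x=5/2 → posterior Inverse-Gamma(31/10, 1317/40)
obs 4: x=-7/2 → posterior Inverse-Gamma(18/5, 1397/40)
obs 5: x=0 → posterior Inverse-Gamma(41/10, 721/20)
obs 6: x=1 → posterior Inverse-Gamma(23/5, 1567/40)
obs 7: x=1/2 → posterior Inverse-Gamma(51/10, 1647/40)
obs 8: x=4 → posterior Inverse-Gamma(28/5, 563/10)
obs 9: x=1/2 → posterior Inverse-Gamma(61/10, 583/10)
obs 10: x=5/4 → posterior Inverse-Gamma(33/5, 9933/160)
obs 11: x=-1 → posterior Inverse-Gamma(71/10, 9953/160)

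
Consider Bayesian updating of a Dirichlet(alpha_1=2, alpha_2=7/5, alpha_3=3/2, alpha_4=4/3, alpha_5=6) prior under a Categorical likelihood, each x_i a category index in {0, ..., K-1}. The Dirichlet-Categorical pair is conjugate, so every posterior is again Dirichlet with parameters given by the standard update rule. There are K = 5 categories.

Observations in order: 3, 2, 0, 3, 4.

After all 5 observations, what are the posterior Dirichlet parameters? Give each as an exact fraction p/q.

alpha_1=3, alpha_2=7/5, alpha_3=5/2, alpha_4=10/3, alpha_5=7

obs 1: x=3 → posterior Dirichlet(2, 7/5, 3/2, 7/3, 6)
obs 2: x=2 → posterior Dirichlet(2, 7/5, 5/2, 7/3, 6)
obs 3: x=0 → posterior Dirichlet(3, 7/5, 5/2, 7/3, 6)
obs 4: x=3 → posterior Dirichlet(3, 7/5, 5/2, 10/3, 6)
obs 5: x=4 → posterior Dirichlet(3, 7/5, 5/2, 10/3, 7)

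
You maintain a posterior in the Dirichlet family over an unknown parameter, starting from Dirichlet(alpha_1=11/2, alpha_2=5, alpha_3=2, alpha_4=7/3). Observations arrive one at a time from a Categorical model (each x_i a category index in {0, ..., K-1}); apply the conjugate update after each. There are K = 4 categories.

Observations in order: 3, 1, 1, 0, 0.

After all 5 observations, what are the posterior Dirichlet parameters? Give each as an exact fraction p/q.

alpha_1=15/2, alpha_2=7, alpha_3=2, alpha_4=10/3

obs 1: x=3 → posterior Dirichlet(11/2, 5, 2, 10/3)
obs 2: x=1 → posterior Dirichlet(11/2, 6, 2, 10/3)
obs 3: x=1 → posterior Dirichlet(11/2, 7, 2, 10/3)
obs 4: x=0 → posterior Dirichlet(13/2, 7, 2, 10/3)
obs 5: x=0 → posterior Dirichlet(15/2, 7, 2, 10/3)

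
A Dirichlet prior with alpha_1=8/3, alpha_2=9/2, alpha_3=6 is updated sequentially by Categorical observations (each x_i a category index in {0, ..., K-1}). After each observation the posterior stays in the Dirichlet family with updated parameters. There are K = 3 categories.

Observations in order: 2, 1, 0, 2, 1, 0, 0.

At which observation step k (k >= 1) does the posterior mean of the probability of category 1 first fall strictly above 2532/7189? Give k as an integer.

k = 2

obs 1: x=2 → posterior Dirichlet(8/3, 9/2, 7)
obs 2: x=1 → posterior Dirichlet(8/3, 11/2, 7)
obs 3: x=0 → posterior Dirichlet(11/3, 11/2, 7)
obs 4: x=2 → posterior Dirichlet(11/3, 11/2, 8)
obs 5: x=1 → posterior Dirichlet(11/3, 13/2, 8)
obs 6: x=0 → posterior Dirichlet(14/3, 13/2, 8)
obs 7: x=0 → posterior Dirichlet(17/3, 13/2, 8)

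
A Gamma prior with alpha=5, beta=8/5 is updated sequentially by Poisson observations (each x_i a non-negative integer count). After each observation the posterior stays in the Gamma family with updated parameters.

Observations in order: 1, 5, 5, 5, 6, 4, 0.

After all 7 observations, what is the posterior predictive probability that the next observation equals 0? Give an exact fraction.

obs 1: x=1 → posterior Gamma(6, 13/5)
obs 2: x=5 → posterior Gamma(11, 18/5)
obs 3: x=5 → posterior Gamma(16, 23/5)
obs 4: x=5 → posterior Gamma(21, 28/5)
obs 5: x=6 → posterior Gamma(27, 33/5)
obs 6: x=4 → posterior Gamma(31, 38/5)
obs 7: x=0 → posterior Gamma(31, 43/5)

434032372696956899302843268022624022041551885480707/13136460329474767592159014329848871194456369557143552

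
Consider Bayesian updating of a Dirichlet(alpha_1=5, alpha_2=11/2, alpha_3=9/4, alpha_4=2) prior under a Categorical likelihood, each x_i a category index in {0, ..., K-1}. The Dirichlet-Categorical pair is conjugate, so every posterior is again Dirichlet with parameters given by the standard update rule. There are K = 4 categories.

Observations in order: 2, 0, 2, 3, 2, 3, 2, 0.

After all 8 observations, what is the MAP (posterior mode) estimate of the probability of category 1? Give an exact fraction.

obs 1: x=2 → posterior Dirichlet(5, 11/2, 13/4, 2)
obs 2: x=0 → posterior Dirichlet(6, 11/2, 13/4, 2)
obs 3: x=2 → posterior Dirichlet(6, 11/2, 17/4, 2)
obs 4: x=3 → posterior Dirichlet(6, 11/2, 17/4, 3)
obs 5: x=2 → posterior Dirichlet(6, 11/2, 21/4, 3)
obs 6: x=3 → posterior Dirichlet(6, 11/2, 21/4, 4)
obs 7: x=2 → posterior Dirichlet(6, 11/2, 25/4, 4)
obs 8: x=0 → posterior Dirichlet(7, 11/2, 25/4, 4)

6/25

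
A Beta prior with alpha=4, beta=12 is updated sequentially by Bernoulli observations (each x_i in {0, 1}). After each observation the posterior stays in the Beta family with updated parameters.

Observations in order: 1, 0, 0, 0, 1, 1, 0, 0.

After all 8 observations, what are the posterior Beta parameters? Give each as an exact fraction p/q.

alpha=7, beta=17

obs 1: x=1 → posterior Beta(5, 12)
obs 2: x=0 → posterior Beta(5, 13)
obs 3: x=0 → posterior Beta(5, 14)
obs 4: x=0 → posterior Beta(5, 15)
obs 5: x=1 → posterior Beta(6, 15)
obs 6: x=1 → posterior Beta(7, 15)
obs 7: x=0 → posterior Beta(7, 16)
obs 8: x=0 → posterior Beta(7, 17)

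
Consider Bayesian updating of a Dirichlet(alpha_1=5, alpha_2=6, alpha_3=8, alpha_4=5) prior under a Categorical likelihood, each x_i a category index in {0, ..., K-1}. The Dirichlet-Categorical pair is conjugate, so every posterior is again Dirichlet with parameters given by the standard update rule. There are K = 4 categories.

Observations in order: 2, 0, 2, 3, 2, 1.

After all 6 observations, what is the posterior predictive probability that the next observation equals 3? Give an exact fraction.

obs 1: x=2 → posterior Dirichlet(5, 6, 9, 5)
obs 2: x=0 → posterior Dirichlet(6, 6, 9, 5)
obs 3: x=2 → posterior Dirichlet(6, 6, 10, 5)
obs 4: x=3 → posterior Dirichlet(6, 6, 10, 6)
obs 5: x=2 → posterior Dirichlet(6, 6, 11, 6)
obs 6: x=1 → posterior Dirichlet(6, 7, 11, 6)

1/5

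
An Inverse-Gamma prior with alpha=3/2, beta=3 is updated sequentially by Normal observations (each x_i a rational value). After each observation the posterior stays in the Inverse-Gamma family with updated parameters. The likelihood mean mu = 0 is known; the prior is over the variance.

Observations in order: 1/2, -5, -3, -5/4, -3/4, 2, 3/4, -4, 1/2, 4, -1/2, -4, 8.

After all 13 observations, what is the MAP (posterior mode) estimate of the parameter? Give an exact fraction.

obs 1: x=1/2 → posterior Inverse-Gamma(2, 25/8)
obs 2: x=-5 → posterior Inverse-Gamma(5/2, 125/8)
obs 3: x=-3 → posterior Inverse-Gamma(3, 161/8)
obs 4: x=-5/4 → posterior Inverse-Gamma(7/2, 669/32)
obs 5: x=-3/4 → posterior Inverse-Gamma(4, 339/16)
obs 6: x=2 → posterior Inverse-Gamma(9/2, 371/16)
obs 7: x=3/4 → posterior Inverse-Gamma(5, 751/32)
obs 8: x=-4 → posterior Inverse-Gamma(11/2, 1007/32)
obs 9: x=1/2 → posterior Inverse-Gamma(6, 1011/32)
obs 10: x=4 → posterior Inverse-Gamma(13/2, 1267/32)
obs 11: x=-1/2 → posterior Inverse-Gamma(7, 1271/32)
obs 12: x=-4 → posterior Inverse-Gamma(15/2, 1527/32)
obs 13: x=8 → posterior Inverse-Gamma(8, 2551/32)

2551/288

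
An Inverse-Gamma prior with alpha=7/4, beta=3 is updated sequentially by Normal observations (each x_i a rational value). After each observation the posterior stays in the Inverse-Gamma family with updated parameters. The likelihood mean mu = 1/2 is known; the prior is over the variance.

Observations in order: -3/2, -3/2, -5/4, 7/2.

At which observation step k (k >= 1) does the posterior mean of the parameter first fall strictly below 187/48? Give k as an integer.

obs 1: x=-3/2 → posterior Inverse-Gamma(9/4, 5)
obs 2: x=-3/2 → posterior Inverse-Gamma(11/4, 7)
obs 3: x=-5/4 → posterior Inverse-Gamma(13/4, 273/32)
obs 4: x=7/2 → posterior Inverse-Gamma(15/4, 417/32)

k = 3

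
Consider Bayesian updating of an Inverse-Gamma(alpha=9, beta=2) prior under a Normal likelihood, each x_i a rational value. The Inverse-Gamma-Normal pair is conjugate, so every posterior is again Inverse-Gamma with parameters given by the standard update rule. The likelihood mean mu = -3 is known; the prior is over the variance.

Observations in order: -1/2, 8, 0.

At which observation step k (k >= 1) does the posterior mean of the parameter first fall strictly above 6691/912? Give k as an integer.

obs 1: x=-1/2 → posterior Inverse-Gamma(19/2, 41/8)
obs 2: x=8 → posterior Inverse-Gamma(10, 525/8)
obs 3: x=0 → posterior Inverse-Gamma(21/2, 561/8)

k = 3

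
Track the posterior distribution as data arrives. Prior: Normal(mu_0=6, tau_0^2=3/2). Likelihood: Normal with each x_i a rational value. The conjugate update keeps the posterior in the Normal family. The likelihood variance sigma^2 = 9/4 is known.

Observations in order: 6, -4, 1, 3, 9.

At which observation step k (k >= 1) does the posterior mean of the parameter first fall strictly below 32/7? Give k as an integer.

k = 2

obs 1: x=6 → posterior Normal(6, 9/10)
obs 2: x=-4 → posterior Normal(22/7, 9/14)
obs 3: x=1 → posterior Normal(8/3, 1/2)
obs 4: x=3 → posterior Normal(30/11, 9/22)
obs 5: x=9 → posterior Normal(48/13, 9/26)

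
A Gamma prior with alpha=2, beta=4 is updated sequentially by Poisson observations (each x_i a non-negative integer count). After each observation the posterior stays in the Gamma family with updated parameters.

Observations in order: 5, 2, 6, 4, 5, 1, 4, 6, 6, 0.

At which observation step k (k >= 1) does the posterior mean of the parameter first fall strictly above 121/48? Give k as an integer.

k = 5

obs 1: x=5 → posterior Gamma(7, 5)
obs 2: x=2 → posterior Gamma(9, 6)
obs 3: x=6 → posterior Gamma(15, 7)
obs 4: x=4 → posterior Gamma(19, 8)
obs 5: x=5 → posterior Gamma(24, 9)
obs 6: x=1 → posterior Gamma(25, 10)
obs 7: x=4 → posterior Gamma(29, 11)
obs 8: x=6 → posterior Gamma(35, 12)
obs 9: x=6 → posterior Gamma(41, 13)
obs 10: x=0 → posterior Gamma(41, 14)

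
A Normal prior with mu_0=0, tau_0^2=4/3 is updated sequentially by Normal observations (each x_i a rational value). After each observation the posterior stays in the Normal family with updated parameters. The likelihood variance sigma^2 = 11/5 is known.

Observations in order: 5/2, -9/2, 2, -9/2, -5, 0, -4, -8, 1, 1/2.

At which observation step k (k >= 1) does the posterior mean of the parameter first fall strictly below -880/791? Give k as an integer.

k = 5

obs 1: x=5/2 → posterior Normal(50/53, 44/53)
obs 2: x=-9/2 → posterior Normal(-40/73, 44/73)
obs 3: x=2 → posterior Normal(0, 44/93)
obs 4: x=-9/2 → posterior Normal(-90/113, 44/113)
obs 5: x=-5 → posterior Normal(-10/7, 44/133)
obs 6: x=0 → posterior Normal(-190/153, 44/153)
obs 7: x=-4 → posterior Normal(-270/173, 44/173)
obs 8: x=-8 → posterior Normal(-430/193, 44/193)
obs 9: x=1 → posterior Normal(-410/213, 44/213)
obs 10: x=1/2 → posterior Normal(-400/233, 44/233)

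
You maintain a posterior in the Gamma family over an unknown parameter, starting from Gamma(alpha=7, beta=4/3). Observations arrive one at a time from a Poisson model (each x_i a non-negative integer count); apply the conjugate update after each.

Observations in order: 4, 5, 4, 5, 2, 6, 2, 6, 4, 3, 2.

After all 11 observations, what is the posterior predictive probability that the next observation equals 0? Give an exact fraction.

obs 1: x=4 → posterior Gamma(11, 7/3)
obs 2: x=5 → posterior Gamma(16, 10/3)
obs 3: x=4 → posterior Gamma(20, 13/3)
obs 4: x=5 → posterior Gamma(25, 16/3)
obs 5: x=2 → posterior Gamma(27, 19/3)
obs 6: x=6 → posterior Gamma(33, 22/3)
obs 7: x=2 → posterior Gamma(35, 25/3)
obs 8: x=6 → posterior Gamma(41, 28/3)
obs 9: x=4 → posterior Gamma(45, 31/3)
obs 10: x=3 → posterior Gamma(48, 34/3)
obs 11: x=2 → posterior Gamma(50, 37/3)

2570906032674836362493098841827039250513722520868666904498196035555315023364249/126765060022822940149670320537600000000000000000000000000000000000000000000000000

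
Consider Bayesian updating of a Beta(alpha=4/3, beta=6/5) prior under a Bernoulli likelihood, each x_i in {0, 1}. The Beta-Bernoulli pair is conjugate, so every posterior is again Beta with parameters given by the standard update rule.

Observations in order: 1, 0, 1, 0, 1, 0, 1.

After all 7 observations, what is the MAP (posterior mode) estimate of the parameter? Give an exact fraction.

obs 1: x=1 → posterior Beta(7/3, 6/5)
obs 2: x=0 → posterior Beta(7/3, 11/5)
obs 3: x=1 → posterior Beta(10/3, 11/5)
obs 4: x=0 → posterior Beta(10/3, 16/5)
obs 5: x=1 → posterior Beta(13/3, 16/5)
obs 6: x=0 → posterior Beta(13/3, 21/5)
obs 7: x=1 → posterior Beta(16/3, 21/5)

65/113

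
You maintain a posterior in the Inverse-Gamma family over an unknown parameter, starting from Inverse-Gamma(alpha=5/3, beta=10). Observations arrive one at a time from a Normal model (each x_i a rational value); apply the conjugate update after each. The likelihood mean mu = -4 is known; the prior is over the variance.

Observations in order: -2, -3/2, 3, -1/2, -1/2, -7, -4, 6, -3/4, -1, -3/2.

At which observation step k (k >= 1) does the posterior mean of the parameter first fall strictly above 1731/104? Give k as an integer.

obs 1: x=-2 → posterior Inverse-Gamma(13/6, 12)
obs 2: x=-3/2 → posterior Inverse-Gamma(8/3, 121/8)
obs 3: x=3 → posterior Inverse-Gamma(19/6, 317/8)
obs 4: x=-1/2 → posterior Inverse-Gamma(11/3, 183/4)
obs 5: x=-1/2 → posterior Inverse-Gamma(25/6, 415/8)
obs 6: x=-7 → posterior Inverse-Gamma(14/3, 451/8)
obs 7: x=-4 → posterior Inverse-Gamma(31/6, 451/8)
obs 8: x=6 → posterior Inverse-Gamma(17/3, 851/8)
obs 9: x=-3/4 → posterior Inverse-Gamma(37/6, 3573/32)
obs 10: x=-1 → posterior Inverse-Gamma(20/3, 3717/32)
obs 11: x=-3/2 → posterior Inverse-Gamma(43/6, 3817/32)

k = 3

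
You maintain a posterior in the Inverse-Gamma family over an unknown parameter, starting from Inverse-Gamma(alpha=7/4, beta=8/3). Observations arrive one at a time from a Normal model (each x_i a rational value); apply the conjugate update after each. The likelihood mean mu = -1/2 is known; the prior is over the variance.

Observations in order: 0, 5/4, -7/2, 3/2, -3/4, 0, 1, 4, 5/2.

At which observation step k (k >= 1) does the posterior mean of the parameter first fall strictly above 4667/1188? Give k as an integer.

k = 4

obs 1: x=0 → posterior Inverse-Gamma(9/4, 67/24)
obs 2: x=5/4 → posterior Inverse-Gamma(11/4, 415/96)
obs 3: x=-7/2 → posterior Inverse-Gamma(13/4, 847/96)
obs 4: x=3/2 → posterior Inverse-Gamma(15/4, 1039/96)
obs 5: x=-3/4 → posterior Inverse-Gamma(17/4, 521/48)
obs 6: x=0 → posterior Inverse-Gamma(19/4, 527/48)
obs 7: x=1 → posterior Inverse-Gamma(21/4, 581/48)
obs 8: x=4 → posterior Inverse-Gamma(23/4, 1067/48)
obs 9: x=5/2 → posterior Inverse-Gamma(25/4, 1283/48)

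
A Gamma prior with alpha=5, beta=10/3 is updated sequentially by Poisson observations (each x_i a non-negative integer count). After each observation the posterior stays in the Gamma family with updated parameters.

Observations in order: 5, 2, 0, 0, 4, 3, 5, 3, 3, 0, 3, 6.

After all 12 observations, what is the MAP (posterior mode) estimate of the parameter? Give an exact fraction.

obs 1: x=5 → posterior Gamma(10, 13/3)
obs 2: x=2 → posterior Gamma(12, 16/3)
obs 3: x=0 → posterior Gamma(12, 19/3)
obs 4: x=0 → posterior Gamma(12, 22/3)
obs 5: x=4 → posterior Gamma(16, 25/3)
obs 6: x=3 → posterior Gamma(19, 28/3)
obs 7: x=5 → posterior Gamma(24, 31/3)
obs 8: x=3 → posterior Gamma(27, 34/3)
obs 9: x=3 → posterior Gamma(30, 37/3)
obs 10: x=0 → posterior Gamma(30, 40/3)
obs 11: x=3 → posterior Gamma(33, 43/3)
obs 12: x=6 → posterior Gamma(39, 46/3)

57/23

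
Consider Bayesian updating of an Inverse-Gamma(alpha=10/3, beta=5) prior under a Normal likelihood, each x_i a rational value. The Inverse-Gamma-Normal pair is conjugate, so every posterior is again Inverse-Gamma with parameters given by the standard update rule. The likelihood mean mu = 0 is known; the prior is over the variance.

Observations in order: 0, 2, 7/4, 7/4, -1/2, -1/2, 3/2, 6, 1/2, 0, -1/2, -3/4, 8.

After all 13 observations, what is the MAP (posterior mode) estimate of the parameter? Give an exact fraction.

obs 1: x=0 → posterior Inverse-Gamma(23/6, 5)
obs 2: x=2 → posterior Inverse-Gamma(13/3, 7)
obs 3: x=7/4 → posterior Inverse-Gamma(29/6, 273/32)
obs 4: x=7/4 → posterior Inverse-Gamma(16/3, 161/16)
obs 5: x=-1/2 → posterior Inverse-Gamma(35/6, 163/16)
obs 6: x=-1/2 → posterior Inverse-Gamma(19/3, 165/16)
obs 7: x=3/2 → posterior Inverse-Gamma(41/6, 183/16)
obs 8: x=6 → posterior Inverse-Gamma(22/3, 471/16)
obs 9: x=1/2 → posterior Inverse-Gamma(47/6, 473/16)
obs 10: x=0 → posterior Inverse-Gamma(25/3, 473/16)
obs 11: x=-1/2 → posterior Inverse-Gamma(53/6, 475/16)
obs 12: x=-3/4 → posterior Inverse-Gamma(28/3, 959/32)
obs 13: x=8 → posterior Inverse-Gamma(59/6, 1983/32)

5949/1040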